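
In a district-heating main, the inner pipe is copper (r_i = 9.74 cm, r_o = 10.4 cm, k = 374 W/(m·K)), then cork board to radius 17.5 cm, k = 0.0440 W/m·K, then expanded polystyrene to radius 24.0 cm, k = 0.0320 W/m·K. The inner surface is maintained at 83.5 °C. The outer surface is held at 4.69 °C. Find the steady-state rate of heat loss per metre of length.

Resistance network (inner→outer):
  R'_copper = ln(0.104/0.0974)/(2πk) = 0.06556/(2π·374) = 2.790×10^-5 m·K/W
  R'_cork board = ln(0.175/0.104)/(2πk) = 0.5204/(2π·0.0440) = 1.882 m·K/W
  R'_expanded polystyrene = ln(0.240/0.175)/(2πk) = 0.3159/(2π·0.0320) = 1.571 m·K/W
ΣR = 2.790×10^-5 + 1.882 + 1.571 = 3.453 m·K/W
Q' = ΔT/ΣR = (83.5 °C − 4.69 °C)/3.453 = 22.8 W/m

Q' = 22.8 W/m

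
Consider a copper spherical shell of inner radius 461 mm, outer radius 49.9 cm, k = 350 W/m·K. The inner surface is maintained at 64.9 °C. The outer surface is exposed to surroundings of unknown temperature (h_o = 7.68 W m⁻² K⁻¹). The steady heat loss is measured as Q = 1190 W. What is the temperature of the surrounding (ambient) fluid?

T_out = 15.3 °C

Series resistances:
  R_copper = (1/0.461 − 1/0.499)/(4πk) = 0.1652/(4π·350) = 3.756×10^-5 K/W
  R_conv,out = 1/(4πr²h) = 1/(4π·0.499²·7.68) = 0.04161 K/W
ΣR = 0.04165 K/W
ΔT = Q·ΣR = 1190 × 0.04165 = 49.56 K
Heat flows outward, so T_out = T_in − ΔT = 64.9 − 49.56 = 15.3 °C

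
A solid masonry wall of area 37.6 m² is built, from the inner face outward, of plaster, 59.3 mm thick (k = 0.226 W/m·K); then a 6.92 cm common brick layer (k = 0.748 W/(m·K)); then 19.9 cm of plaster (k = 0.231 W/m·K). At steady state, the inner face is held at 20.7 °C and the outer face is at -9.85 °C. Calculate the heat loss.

Q = 944 W

Series thermal resistances, inner to outer:
  R_plaster = L/(kA) = 0.0593/(0.226·37.6) = 0.006978 K/W
  R_common brick = L/(kA) = 0.0692/(0.748·37.6) = 0.002460 K/W
  R_plaster = L/(kA) = 0.199/(0.231·37.6) = 0.02291 K/W
ΣR = 0.006978 + 0.002460 + 0.02291 = 0.03235 K/W
Q = ΔT/ΣR = (20.7 °C − -9.85 °C)/0.03235 = 944 W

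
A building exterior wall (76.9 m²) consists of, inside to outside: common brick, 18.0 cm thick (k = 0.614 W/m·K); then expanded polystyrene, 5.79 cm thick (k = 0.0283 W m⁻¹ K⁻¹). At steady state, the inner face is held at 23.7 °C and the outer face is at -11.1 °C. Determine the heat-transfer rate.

Resistance network (inner→outer):
  R_common brick = L/(kA) = 0.180/(0.614·76.9) = 0.003812 K/W
  R_expanded polystyrene = L/(kA) = 0.0579/(0.0283·76.9) = 0.02661 K/W
ΣR = 0.003812 + 0.02661 = 0.03042 K/W
Q = ΔT/ΣR = (23.7 °C − -11.1 °C)/0.03042 = 1140 W

Q = 1140 W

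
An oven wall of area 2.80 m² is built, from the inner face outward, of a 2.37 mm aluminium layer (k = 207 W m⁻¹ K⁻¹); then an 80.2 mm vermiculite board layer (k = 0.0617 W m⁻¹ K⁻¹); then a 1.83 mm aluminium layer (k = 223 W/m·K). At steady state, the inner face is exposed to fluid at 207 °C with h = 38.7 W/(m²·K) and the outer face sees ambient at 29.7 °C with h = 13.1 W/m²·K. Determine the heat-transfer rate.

Q = 354 W

Treat each layer as a resistance in series:
  R_conv,in = 1/(hA) = 1/(38.7·2.80) = 0.009228 K/W
  R_aluminium = L/(kA) = 0.00237/(207·2.80) = 4.089×10^-6 K/W
  R_vermiculite board = L/(kA) = 0.0802/(0.0617·2.80) = 0.4642 K/W
  R_aluminium = L/(kA) = 0.00183/(223·2.80) = 2.931×10^-6 K/W
  R_conv,out = 1/(hA) = 1/(13.1·2.80) = 0.02726 K/W
ΣR = 0.009228 + 4.089×10^-6 + 0.4642 + 2.931×10^-6 + 0.02726 = 0.5007 K/W
Q = ΔT/ΣR = (207 °C − 29.7 °C)/0.5007 = 354 W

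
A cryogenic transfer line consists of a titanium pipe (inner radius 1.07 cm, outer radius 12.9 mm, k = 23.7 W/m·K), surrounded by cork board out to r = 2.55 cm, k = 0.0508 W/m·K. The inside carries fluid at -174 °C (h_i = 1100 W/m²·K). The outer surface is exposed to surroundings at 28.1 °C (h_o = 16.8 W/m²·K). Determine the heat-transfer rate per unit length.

Series thermal resistances, inner to outer:
  R'_conv,in = 1/(2πr h) = 1/(2π·0.0107·1100) = 0.01352 m·K/W
  R'_titanium = ln(0.0129/0.0107)/(2πk) = 0.1870/(2π·23.7) = 0.001256 m·K/W
  R'_cork board = ln(0.0255/0.0129)/(2πk) = 0.6815/(2π·0.0508) = 2.135 m·K/W
  R'_conv,out = 1/(2πr h) = 1/(2π·0.0255·16.8) = 0.3715 m·K/W
ΣR = 0.01352 + 0.001256 + 2.135 + 0.3715 = 2.521 m·K/W
Q' = ΔT/ΣR = (-174 °C − 28.1 °C)/2.521 = -80.2 W/m
(Negative Q' ⇒ heat flows inward; heat gain = 80.2 W/m.)

Q' = 80.2 W/m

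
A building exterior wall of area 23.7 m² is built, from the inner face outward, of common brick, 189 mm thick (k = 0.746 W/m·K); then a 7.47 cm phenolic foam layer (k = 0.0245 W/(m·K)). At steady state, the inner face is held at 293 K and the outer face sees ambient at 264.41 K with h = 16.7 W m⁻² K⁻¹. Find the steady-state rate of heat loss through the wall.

Series thermal resistances, inner to outer:
  R_common brick = L/(kA) = 0.189/(0.746·23.7) = 0.01069 K/W
  R_phenolic foam = L/(kA) = 0.0747/(0.0245·23.7) = 0.1286 K/W
  R_conv,out = 1/(hA) = 1/(16.7·23.7) = 0.002527 K/W
ΣR = 0.01069 + 0.1286 + 0.002527 = 0.1418 K/W
Q = ΔT/ΣR = (293 K − 264.41 K)/0.1418 = 202 W

Q = 202 W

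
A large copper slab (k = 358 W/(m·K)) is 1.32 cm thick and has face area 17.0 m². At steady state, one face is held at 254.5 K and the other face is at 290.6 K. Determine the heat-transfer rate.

Q = 16600 kW

Q = kA·ΔT/L = 358 × 17.0 × |254.5 K − 290.6 K| / 0.0132 = 1.66×10^7 W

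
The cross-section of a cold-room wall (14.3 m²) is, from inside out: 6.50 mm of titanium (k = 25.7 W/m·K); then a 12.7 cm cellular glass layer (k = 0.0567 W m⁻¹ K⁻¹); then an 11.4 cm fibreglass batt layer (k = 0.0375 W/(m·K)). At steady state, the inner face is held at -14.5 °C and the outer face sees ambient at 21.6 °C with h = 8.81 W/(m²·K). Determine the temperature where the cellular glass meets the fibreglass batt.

T = 0.49 °C

Series thermal resistances, inner to outer:
  R_titanium = L/(kA) = 0.00650/(25.7·14.3) = 1.769×10^-5 K/W
  R_cellular glass = L/(kA) = 0.127/(0.0567·14.3) = 0.1566 K/W
  R_fibreglass batt = L/(kA) = 0.114/(0.0375·14.3) = 0.2126 K/W
  R_conv,out = 1/(hA) = 1/(8.81·14.3) = 0.007938 K/W
ΣR = 1.769×10^-5 + 0.1566 + 0.2126 + 0.007938 = 0.3772 K/W
Q = ΔT/ΣR = (-14.5 °C − 21.6 °C)/0.3772 = -95.71 W
From the inner boundary to the cellular glass/fibreglass batt interface, ΣR_partial = 0.1566 K/W.
T_interface = T_in − Q·ΣR_partial = -14.5 °C − (-95.71)(0.1566) = 0.49 °C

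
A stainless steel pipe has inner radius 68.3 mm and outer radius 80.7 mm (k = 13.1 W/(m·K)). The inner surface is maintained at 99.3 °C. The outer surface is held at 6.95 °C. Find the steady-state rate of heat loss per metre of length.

Q' = 2πk·ΔT/ln(r₂/r₁) = 2π × 13.1 × 92.35 / ln(0.0807/0.0683) = 45600 W/m

Q' = 45.6 kW/m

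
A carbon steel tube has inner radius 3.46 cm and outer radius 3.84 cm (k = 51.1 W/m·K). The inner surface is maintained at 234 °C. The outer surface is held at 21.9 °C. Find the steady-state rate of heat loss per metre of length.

Q' = 654 kW/m

Q' = 2πk·ΔT/ln(r₂/r₁) = 2π × 51.1 × 212.1 / ln(0.0384/0.0346) = 6.54×10^5 W/m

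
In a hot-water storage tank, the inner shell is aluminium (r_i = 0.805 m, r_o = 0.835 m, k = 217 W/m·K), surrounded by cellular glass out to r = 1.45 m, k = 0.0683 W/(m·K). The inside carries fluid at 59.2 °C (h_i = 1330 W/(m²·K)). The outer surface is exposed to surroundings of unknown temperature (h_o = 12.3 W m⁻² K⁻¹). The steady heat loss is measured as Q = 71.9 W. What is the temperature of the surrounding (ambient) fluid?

T_out = 16.4 °C

Series resistances:
  R_conv,in = 1/(4πr²h) = 1/(4π·0.805²·1330) = 9.233×10^-5 K/W
  R_aluminium = (1/0.805 − 1/0.835)/(4πk) = 0.04463/(4π·217) = 1.637×10^-5 K/W
  R_cellular glass = (1/0.835 − 1/1.45)/(4πk) = 0.5079/(4π·0.0683) = 0.5918 K/W
  R_conv,out = 1/(4πr²h) = 1/(4π·1.45²·12.3) = 0.003077 K/W
ΣR = 0.5950 K/W
ΔT = Q·ΣR = 71.9 × 0.5950 = 42.78 K
Heat flows outward, so T_out = T_in − ΔT = 59.2 − 42.78 = 16.4 °C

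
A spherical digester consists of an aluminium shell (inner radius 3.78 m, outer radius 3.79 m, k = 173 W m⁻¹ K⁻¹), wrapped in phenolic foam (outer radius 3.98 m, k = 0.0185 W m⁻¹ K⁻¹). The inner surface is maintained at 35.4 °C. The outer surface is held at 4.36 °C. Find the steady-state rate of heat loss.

Resistance network (inner→outer):
  R_aluminium = (1/3.78 − 1/3.79)/(4πk) = 6.980×10^-4/(4π·173) = 3.211×10^-7 K/W
  R_phenolic foam = (1/3.79 − 1/3.98)/(4πk) = 0.01260/(4π·0.0185) = 0.05418 K/W
ΣR = 3.211×10^-7 + 0.05418 = 0.05418 K/W
Q = ΔT/ΣR = (35.4 °C − 4.36 °C)/0.05418 = 573 W

Q = 573 W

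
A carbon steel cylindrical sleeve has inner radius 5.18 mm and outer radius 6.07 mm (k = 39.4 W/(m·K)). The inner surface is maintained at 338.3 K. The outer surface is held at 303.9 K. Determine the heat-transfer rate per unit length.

Q' = 2πk·ΔT/ln(r₂/r₁) = 2π × 39.4 × 34.4 / ln(0.00607/0.00518) = 53700 W/m

Q' = 53.7 kW/m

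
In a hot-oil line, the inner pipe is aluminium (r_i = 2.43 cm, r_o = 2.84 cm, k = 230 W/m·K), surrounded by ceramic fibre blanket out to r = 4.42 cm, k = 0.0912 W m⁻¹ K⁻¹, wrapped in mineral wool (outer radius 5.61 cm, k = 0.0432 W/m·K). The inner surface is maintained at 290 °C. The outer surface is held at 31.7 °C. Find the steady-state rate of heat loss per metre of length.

Q' = 157 W/m

Treat each layer as a resistance in series:
  R'_aluminium = ln(0.0284/0.0243)/(2πk) = 0.1559/(2π·230) = 1.079×10^-4 m·K/W
  R'_ceramic fibre blanket = ln(0.0442/0.0284)/(2πk) = 0.4423/(2π·0.0912) = 0.7719 m·K/W
  R'_mineral wool = ln(0.0561/0.0442)/(2πk) = 0.2384/(2π·0.0432) = 0.8783 m·K/W
ΣR = 1.079×10^-4 + 0.7719 + 0.8783 = 1.650 m·K/W
Q' = ΔT/ΣR = (290 °C − 31.7 °C)/1.650 = 157 W/m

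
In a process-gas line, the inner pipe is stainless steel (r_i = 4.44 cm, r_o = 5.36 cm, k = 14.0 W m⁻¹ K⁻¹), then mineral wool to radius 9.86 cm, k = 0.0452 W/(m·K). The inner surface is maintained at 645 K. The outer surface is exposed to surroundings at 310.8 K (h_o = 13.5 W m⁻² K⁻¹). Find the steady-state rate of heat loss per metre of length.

Treat each layer as a resistance in series:
  R'_stainless steel = ln(0.0536/0.0444)/(2πk) = 0.1883/(2π·14.0) = 0.002141 m·K/W
  R'_mineral wool = ln(0.0986/0.0536)/(2πk) = 0.6095/(2π·0.0452) = 2.146 m·K/W
  R'_conv,out = 1/(2πr h) = 1/(2π·0.0986·13.5) = 0.1196 m·K/W
ΣR = 0.002141 + 2.146 + 0.1196 = 2.268 m·K/W
Q' = ΔT/ΣR = (645 K − 310.8 K)/2.268 = 147 W/m

Q' = 147 W/m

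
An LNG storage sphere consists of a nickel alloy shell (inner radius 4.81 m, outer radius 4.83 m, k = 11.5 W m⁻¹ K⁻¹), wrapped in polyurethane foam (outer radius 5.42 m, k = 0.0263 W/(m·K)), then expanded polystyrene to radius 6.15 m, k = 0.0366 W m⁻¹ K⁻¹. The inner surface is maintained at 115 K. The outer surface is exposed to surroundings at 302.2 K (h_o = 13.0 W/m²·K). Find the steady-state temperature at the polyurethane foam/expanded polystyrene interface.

T = 225.1 K

Resistance network (inner→outer):
  R_nickel alloy = (1/4.81 − 1/4.83)/(4πk) = 8.609×10^-4/(4π·11.5) = 5.957×10^-6 K/W
  R_polyurethane foam = (1/4.83 − 1/5.42)/(4πk) = 0.02254/(4π·0.0263) = 0.06819 K/W
  R_expanded polystyrene = (1/5.42 − 1/6.15)/(4πk) = 0.02190/(4π·0.0366) = 0.04762 K/W
  R_conv,out = 1/(4πr²h) = 1/(4π·6.15²·13.0) = 1.618×10^-4 K/W
ΣR = 5.957×10^-6 + 0.06819 + 0.04762 + 1.618×10^-4 = 0.1160 K/W
Q = ΔT/ΣR = (115 K − 302.2 K)/0.1160 = -1614 W
From the inner boundary to the polyurethane foam/expanded polystyrene interface, ΣR_partial = 0.06820 K/W.
T_interface = T_in − Q·ΣR_partial = 115 K − (-1614)(0.06820) = 225.1 K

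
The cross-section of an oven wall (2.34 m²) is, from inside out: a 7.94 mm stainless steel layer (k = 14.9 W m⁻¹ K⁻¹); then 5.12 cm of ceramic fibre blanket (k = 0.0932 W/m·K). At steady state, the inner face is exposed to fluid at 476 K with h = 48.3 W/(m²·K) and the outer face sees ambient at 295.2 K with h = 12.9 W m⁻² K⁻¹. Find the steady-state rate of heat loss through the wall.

Q = 653 W

Series thermal resistances, inner to outer:
  R_conv,in = 1/(hA) = 1/(48.3·2.34) = 0.008848 K/W
  R_stainless steel = L/(kA) = 0.00794/(14.9·2.34) = 2.277×10^-4 K/W
  R_ceramic fibre blanket = L/(kA) = 0.0512/(0.0932·2.34) = 0.2348 K/W
  R_conv,out = 1/(hA) = 1/(12.9·2.34) = 0.03313 K/W
ΣR = 0.008848 + 2.277×10^-4 + 0.2348 + 0.03313 = 0.2770 K/W
Q = ΔT/ΣR = (476 K − 295.2 K)/0.2770 = 653 W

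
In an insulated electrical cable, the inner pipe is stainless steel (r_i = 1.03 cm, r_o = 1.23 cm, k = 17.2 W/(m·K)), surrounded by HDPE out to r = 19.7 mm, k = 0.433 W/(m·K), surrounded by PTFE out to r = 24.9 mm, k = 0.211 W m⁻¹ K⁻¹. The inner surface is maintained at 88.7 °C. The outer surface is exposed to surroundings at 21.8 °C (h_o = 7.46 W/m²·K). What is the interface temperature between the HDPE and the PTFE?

Series thermal resistances, inner to outer:
  R'_stainless steel = ln(0.0123/0.0103)/(2πk) = 0.1775/(2π·17.2) = 0.001642 m·K/W
  R'_HDPE = ln(0.0197/0.0123)/(2πk) = 0.4710/(2π·0.433) = 0.1731 m·K/W
  R'_PTFE = ln(0.0249/0.0197)/(2πk) = 0.2342/(2π·0.211) = 0.1767 m·K/W
  R'_conv,out = 1/(2πr h) = 1/(2π·0.0249·7.46) = 0.8568 m·K/W
ΣR = 0.001642 + 0.1731 + 0.1767 + 0.8568 = 1.208 m·K/W
Q' = ΔT/ΣR = (88.7 °C − 21.8 °C)/1.208 = 55.38 W/m
From the inner boundary to the HDPE/PTFE interface, ΣR_partial = 0.1747 m·K/W.
T_interface = T_in − Q'·ΣR_partial = 88.7 °C − (55.38)(0.1747) = 79.0 °C

T = 79.0 °C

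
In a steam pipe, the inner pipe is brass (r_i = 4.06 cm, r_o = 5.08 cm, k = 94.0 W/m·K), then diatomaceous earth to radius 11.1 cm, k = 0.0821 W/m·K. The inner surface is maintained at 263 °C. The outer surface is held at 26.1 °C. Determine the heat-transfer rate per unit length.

Q' = 156 W/m

Treat each layer as a resistance in series:
  R'_brass = ln(0.0508/0.0406)/(2πk) = 0.2241/(2π·94.0) = 3.795×10^-4 m·K/W
  R'_diatomaceous earth = ln(0.111/0.0508)/(2πk) = 0.7816/(2π·0.0821) = 1.515 m·K/W
ΣR = 3.795×10^-4 + 1.515 = 1.515 m·K/W
Q' = ΔT/ΣR = (263 °C − 26.1 °C)/1.515 = 156 W/m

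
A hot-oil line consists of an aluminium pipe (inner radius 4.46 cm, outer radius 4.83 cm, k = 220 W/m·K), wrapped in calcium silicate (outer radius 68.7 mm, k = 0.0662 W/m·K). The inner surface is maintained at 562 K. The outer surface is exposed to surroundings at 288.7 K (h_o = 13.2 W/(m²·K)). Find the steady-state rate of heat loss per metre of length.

Q' = 267 W/m

Treat each layer as a resistance in series:
  R'_aluminium = ln(0.0483/0.0446)/(2πk) = 0.07970/(2π·220) = 5.766×10^-5 m·K/W
  R'_calcium silicate = ln(0.0687/0.0483)/(2πk) = 0.3523/(2π·0.0662) = 0.8470 m·K/W
  R'_conv,out = 1/(2πr h) = 1/(2π·0.0687·13.2) = 0.1755 m·K/W
ΣR = 5.766×10^-5 + 0.8470 + 0.1755 = 1.023 m·K/W
Q' = ΔT/ΣR = (562 K − 288.7 K)/1.023 = 267 W/m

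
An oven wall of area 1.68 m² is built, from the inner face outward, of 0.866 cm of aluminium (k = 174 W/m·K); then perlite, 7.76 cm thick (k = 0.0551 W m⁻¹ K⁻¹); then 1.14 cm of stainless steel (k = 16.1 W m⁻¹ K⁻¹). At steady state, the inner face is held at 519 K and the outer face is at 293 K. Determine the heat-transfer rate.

Q = 269 W

Treat each layer as a resistance in series:
  R_aluminium = L/(kA) = 0.00866/(174·1.68) = 2.963×10^-5 K/W
  R_perlite = L/(kA) = 0.0776/(0.0551·1.68) = 0.8383 K/W
  R_stainless steel = L/(kA) = 0.0114/(16.1·1.68) = 4.215×10^-4 K/W
ΣR = 2.963×10^-5 + 0.8383 + 4.215×10^-4 = 0.8388 K/W
Q = ΔT/ΣR = (519 K − 293 K)/0.8388 = 269 W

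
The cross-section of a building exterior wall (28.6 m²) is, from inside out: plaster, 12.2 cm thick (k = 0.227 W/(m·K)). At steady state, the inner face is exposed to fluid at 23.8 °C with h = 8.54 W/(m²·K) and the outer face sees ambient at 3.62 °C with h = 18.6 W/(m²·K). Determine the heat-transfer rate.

Series thermal resistances, inner to outer:
  R_conv,in = 1/(hA) = 1/(8.54·28.6) = 0.004094 K/W
  R_plaster = L/(kA) = 0.122/(0.227·28.6) = 0.01879 K/W
  R_conv,out = 1/(hA) = 1/(18.6·28.6) = 0.001880 K/W
ΣR = 0.004094 + 0.01879 + 0.001880 = 0.02476 K/W
Q = ΔT/ΣR = (23.8 °C − 3.62 °C)/0.02476 = 815 W

Q = 815 W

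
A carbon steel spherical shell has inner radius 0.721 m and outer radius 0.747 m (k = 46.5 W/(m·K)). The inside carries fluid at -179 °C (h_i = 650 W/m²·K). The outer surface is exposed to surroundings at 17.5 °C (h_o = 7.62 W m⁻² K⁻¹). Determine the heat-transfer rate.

Q = 10.3 kW

Resistance network (inner→outer):
  R_conv,in = 1/(4πr²h) = 1/(4π·0.721²·650) = 2.355×10^-4 K/W
  R_carbon steel = (1/0.721 − 1/0.747)/(4πk) = 0.04827/(4π·46.5) = 8.261×10^-5 K/W
  R_conv,out = 1/(4πr²h) = 1/(4π·0.747²·7.62) = 0.01872 K/W
ΣR = 2.355×10^-4 + 8.261×10^-5 + 0.01872 = 0.01904 K/W
Q = ΔT/ΣR = (-179 °C − 17.5 °C)/0.01904 = -10300 W
(Negative Q ⇒ heat flows inward; heat gain = 10300 W.)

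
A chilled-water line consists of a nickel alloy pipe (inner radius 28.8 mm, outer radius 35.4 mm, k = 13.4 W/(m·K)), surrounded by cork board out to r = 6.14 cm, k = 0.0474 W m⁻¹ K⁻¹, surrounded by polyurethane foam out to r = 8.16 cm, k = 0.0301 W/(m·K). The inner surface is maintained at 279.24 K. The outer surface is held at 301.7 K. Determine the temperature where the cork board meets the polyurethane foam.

T = 291.6 K

Series thermal resistances, inner to outer:
  R'_nickel alloy = ln(0.0354/0.0288)/(2πk) = 0.2063/(2π·13.4) = 0.002451 m·K/W
  R'_cork board = ln(0.0614/0.0354)/(2πk) = 0.5507/(2π·0.0474) = 1.849 m·K/W
  R'_polyurethane foam = ln(0.0816/0.0614)/(2πk) = 0.2844/(2π·0.0301) = 1.504 m·K/W
ΣR = 0.002451 + 1.849 + 1.504 = 3.355 m·K/W
Q' = ΔT/ΣR = (279.24 K − 301.7 K)/3.355 = -6.694 W/m
From the inner boundary to the cork board/polyurethane foam interface, ΣR_partial = 1.851 m·K/W.
T_interface = T_in − Q'·ΣR_partial = 279.24 K − (-6.694)(1.851) = 291.6 K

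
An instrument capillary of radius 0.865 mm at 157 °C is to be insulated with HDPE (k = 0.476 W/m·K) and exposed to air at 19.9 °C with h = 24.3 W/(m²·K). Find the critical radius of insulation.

r_cr = 1.96 cm

For a cylinder, r_cr = k_ins/h = 0.476/24.3 = 0.0196 m = 1.96 cm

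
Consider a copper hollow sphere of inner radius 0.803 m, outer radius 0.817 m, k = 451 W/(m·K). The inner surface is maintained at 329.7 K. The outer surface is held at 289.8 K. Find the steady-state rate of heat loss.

Q = 4πk·ΔT/(1/r₁ − 1/r₂) = 4π × 451 × 39.9 / (1/0.803 − 1/0.817) = 1.06×10^7 W

Q = 10600 kW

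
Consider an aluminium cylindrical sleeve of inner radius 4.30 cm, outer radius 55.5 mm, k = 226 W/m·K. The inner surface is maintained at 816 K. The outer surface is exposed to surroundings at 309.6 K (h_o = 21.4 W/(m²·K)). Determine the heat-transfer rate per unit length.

Treat each layer as a resistance in series:
  R'_aluminium = ln(0.0555/0.0430)/(2πk) = 0.2552/(2π·226) = 1.797×10^-4 m·K/W
  R'_conv,out = 1/(2πr h) = 1/(2π·0.0555·21.4) = 0.1340 m·K/W
ΣR = 1.797×10^-4 + 0.1340 = 0.1342 m·K/W
Q' = ΔT/ΣR = (816 K − 309.6 K)/0.1342 = 3770 W/m

Q' = 3770 W/m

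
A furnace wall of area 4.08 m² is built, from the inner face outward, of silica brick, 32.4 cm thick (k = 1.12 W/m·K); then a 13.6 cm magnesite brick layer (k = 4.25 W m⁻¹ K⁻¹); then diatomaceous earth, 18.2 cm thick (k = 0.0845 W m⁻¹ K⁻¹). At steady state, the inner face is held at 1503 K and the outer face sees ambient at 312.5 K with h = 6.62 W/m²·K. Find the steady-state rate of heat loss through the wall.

Q = 1850 W

Series thermal resistances, inner to outer:
  R_silica brick = L/(kA) = 0.324/(1.12·4.08) = 0.07090 K/W
  R_magnesite brick = L/(kA) = 0.136/(4.25·4.08) = 0.007843 K/W
  R_diatomaceous earth = L/(kA) = 0.182/(0.0845·4.08) = 0.5279 K/W
  R_conv,out = 1/(hA) = 1/(6.62·4.08) = 0.03702 K/W
ΣR = 0.07090 + 0.007843 + 0.5279 + 0.03702 = 0.6437 K/W
Q = ΔT/ΣR = (1503 K − 312.5 K)/0.6437 = 1850 W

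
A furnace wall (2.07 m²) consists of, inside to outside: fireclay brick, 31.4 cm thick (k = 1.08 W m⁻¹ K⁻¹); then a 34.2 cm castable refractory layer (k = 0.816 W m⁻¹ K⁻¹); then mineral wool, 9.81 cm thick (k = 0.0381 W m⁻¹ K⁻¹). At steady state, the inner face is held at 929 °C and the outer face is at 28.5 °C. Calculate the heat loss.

Q = 567 W

Series thermal resistances, inner to outer:
  R_fireclay brick = L/(kA) = 0.314/(1.08·2.07) = 0.1405 K/W
  R_castable refractory = L/(kA) = 0.342/(0.816·2.07) = 0.2025 K/W
  R_mineral wool = L/(kA) = 0.0981/(0.0381·2.07) = 1.244 K/W
ΣR = 0.1405 + 0.2025 + 1.244 = 1.587 K/W
Q = ΔT/ΣR = (929 °C − 28.5 °C)/1.587 = 567 W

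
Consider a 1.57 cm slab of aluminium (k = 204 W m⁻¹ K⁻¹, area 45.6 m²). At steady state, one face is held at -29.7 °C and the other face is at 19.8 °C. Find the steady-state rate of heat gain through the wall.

Q = 2.93×10^7 W

Q = kA·ΔT/L = 204 × 45.6 × |-29.7 °C − 19.8 °C| / 0.0157 = 2.93×10^7 W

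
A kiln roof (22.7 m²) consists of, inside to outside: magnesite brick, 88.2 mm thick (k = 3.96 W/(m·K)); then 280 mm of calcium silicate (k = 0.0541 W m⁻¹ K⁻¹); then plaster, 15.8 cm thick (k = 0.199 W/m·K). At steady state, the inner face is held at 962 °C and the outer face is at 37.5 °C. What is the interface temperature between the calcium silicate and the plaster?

T = 160 °C

Treat each layer as a resistance in series:
  R_magnesite brick = L/(kA) = 0.0882/(3.96·22.7) = 9.812×10^-4 K/W
  R_calcium silicate = L/(kA) = 0.280/(0.0541·22.7) = 0.2280 K/W
  R_plaster = L/(kA) = 0.158/(0.199·22.7) = 0.03498 K/W
ΣR = 9.812×10^-4 + 0.2280 + 0.03498 = 0.2640 K/W
Q = ΔT/ΣR = (962 °C − 37.5 °C)/0.2640 = 3502 W
From the inner boundary to the calcium silicate/plaster interface, ΣR_partial = 0.2290 K/W.
T_interface = T_in − Q·ΣR_partial = 962 °C − (3502)(0.2290) = 160 °C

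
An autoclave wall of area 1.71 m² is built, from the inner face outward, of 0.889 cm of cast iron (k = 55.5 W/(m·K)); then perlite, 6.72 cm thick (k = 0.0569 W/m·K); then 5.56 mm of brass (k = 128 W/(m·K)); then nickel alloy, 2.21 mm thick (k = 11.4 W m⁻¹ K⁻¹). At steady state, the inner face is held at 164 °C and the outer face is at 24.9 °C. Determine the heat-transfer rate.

Q = 201 W

Treat each layer as a resistance in series:
  R_cast iron = L/(kA) = 0.00889/(55.5·1.71) = 9.367×10^-5 K/W
  R_perlite = L/(kA) = 0.0672/(0.0569·1.71) = 0.6907 K/W
  R_brass = L/(kA) = 0.00556/(128·1.71) = 2.540×10^-5 K/W
  R_nickel alloy = L/(kA) = 0.00221/(11.4·1.71) = 1.134×10^-4 K/W
ΣR = 9.367×10^-5 + 0.6907 + 2.540×10^-5 + 1.134×10^-4 = 0.6909 K/W
Q = ΔT/ΣR = (164 °C − 24.9 °C)/0.6909 = 201 W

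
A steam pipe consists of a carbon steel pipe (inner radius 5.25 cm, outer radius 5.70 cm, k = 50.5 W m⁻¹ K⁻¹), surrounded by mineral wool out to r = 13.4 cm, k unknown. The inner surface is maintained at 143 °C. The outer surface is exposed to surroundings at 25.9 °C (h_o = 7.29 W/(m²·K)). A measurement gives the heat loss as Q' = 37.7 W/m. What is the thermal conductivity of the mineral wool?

k = 0.0462 W/m·K

ΣR = ΔT/Q' = |143 − 25.9|/37.7 = 3.106 m·K/W
Known resistances:
  R'_carbon steel = ln(0.0570/0.0525)/(2πk) = 0.08224/(2π·50.5) = 2.592×10^-4 m·K/W
  R'_conv,out = 1/(2πr h) = 1/(2π·0.134·7.29) = 0.1629 m·K/W
R_mineral wool = ΣR − ΣR_known = 3.106 − 0.1632 = 2.943 m·K/W
ln(r₂/r₁)/(2πk) = 2.943 ⇒ k = 0.8548/(2π·2.943) = 0.0462 W/m·K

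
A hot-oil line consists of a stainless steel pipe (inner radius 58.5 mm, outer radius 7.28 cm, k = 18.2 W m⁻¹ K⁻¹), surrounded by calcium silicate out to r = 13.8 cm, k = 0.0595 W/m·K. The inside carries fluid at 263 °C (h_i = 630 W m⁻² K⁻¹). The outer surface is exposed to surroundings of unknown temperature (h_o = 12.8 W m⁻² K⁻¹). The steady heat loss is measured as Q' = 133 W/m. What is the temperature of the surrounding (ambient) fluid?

T_out = 22.7 °C

Sum the resistances:
  R'_conv,in = 1/(2πr h) = 1/(2π·0.0585·630) = 0.004318 m·K/W
  R'_stainless steel = ln(0.0728/0.0585)/(2πk) = 0.2187/(2π·18.2) = 0.001912 m·K/W
  R'_calcium silicate = ln(0.138/0.0728)/(2πk) = 0.6395/(2π·0.0595) = 1.711 m·K/W
  R'_conv,out = 1/(2πr h) = 1/(2π·0.138·12.8) = 0.09010 m·K/W
ΣR = 1.807 m·K/W
ΔT = Q'·ΣR = 133 × 1.807 = 240.3 K
Heat flows outward, so T_out = T_in − ΔT = 263 − 240.3 = 22.7 °C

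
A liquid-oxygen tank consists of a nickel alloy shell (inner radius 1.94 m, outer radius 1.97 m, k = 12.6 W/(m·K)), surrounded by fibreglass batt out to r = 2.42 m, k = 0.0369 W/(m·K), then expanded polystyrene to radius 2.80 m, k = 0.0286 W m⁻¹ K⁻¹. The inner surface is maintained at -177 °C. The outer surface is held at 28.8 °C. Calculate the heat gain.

Q = 572 W

Series thermal resistances, inner to outer:
  R_nickel alloy = (1/1.94 − 1/1.97)/(4πk) = 0.007850/(4π·12.6) = 4.958×10^-5 K/W
  R_fibreglass batt = (1/1.97 − 1/2.42)/(4πk) = 0.09439/(4π·0.0369) = 0.2036 K/W
  R_expanded polystyrene = (1/2.42 − 1/2.80)/(4πk) = 0.05608/(4π·0.0286) = 0.1560 K/W
ΣR = 4.958×10^-5 + 0.2036 + 0.1560 = 0.3596 K/W
Q = ΔT/ΣR = (-177 °C − 28.8 °C)/0.3596 = -572 W
(Negative Q ⇒ heat flows inward; heat gain = 572 W.)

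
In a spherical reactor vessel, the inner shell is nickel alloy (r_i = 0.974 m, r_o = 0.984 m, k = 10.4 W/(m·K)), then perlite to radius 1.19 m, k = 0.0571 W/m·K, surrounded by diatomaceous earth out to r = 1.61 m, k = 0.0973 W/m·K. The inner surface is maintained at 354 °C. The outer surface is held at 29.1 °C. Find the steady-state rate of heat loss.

Treat each layer as a resistance in series:
  R_nickel alloy = (1/0.974 − 1/0.984)/(4πk) = 0.01043/(4π·10.4) = 7.984×10^-5 K/W
  R_perlite = (1/0.984 − 1/1.19)/(4πk) = 0.1759/(4π·0.0571) = 0.2452 K/W
  R_diatomaceous earth = (1/1.19 − 1/1.61)/(4πk) = 0.2192/(4π·0.0973) = 0.1793 K/W
ΣR = 7.984×10^-5 + 0.2452 + 0.1793 = 0.4246 K/W
Q = ΔT/ΣR = (354 °C − 29.1 °C)/0.4246 = 765 W

Q = 765 W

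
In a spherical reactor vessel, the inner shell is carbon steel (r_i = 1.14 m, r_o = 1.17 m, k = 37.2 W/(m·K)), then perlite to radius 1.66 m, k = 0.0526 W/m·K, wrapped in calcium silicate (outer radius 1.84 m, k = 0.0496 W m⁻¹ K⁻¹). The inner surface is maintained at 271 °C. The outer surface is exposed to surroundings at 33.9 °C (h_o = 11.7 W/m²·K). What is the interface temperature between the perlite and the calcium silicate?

Treat each layer as a resistance in series:
  R_carbon steel = (1/1.14 − 1/1.17)/(4πk) = 0.02249/(4π·37.2) = 4.811×10^-5 K/W
  R_perlite = (1/1.17 − 1/1.66)/(4πk) = 0.2523/(4π·0.0526) = 0.3817 K/W
  R_calcium silicate = (1/1.66 − 1/1.84)/(4πk) = 0.05893/(4π·0.0496) = 0.09455 K/W
  R_conv,out = 1/(4πr²h) = 1/(4π·1.84²·11.7) = 0.002009 K/W
ΣR = 4.811×10^-5 + 0.3817 + 0.09455 + 0.002009 = 0.4783 K/W
Q = ΔT/ΣR = (271 °C − 33.9 °C)/0.4783 = 495.7 W
From the inner boundary to the perlite/calcium silicate interface, ΣR_partial = 0.3817 K/W.
T_interface = T_in − Q·ΣR_partial = 271 °C − (495.7)(0.3817) = 81.8 °C

T = 81.8 °C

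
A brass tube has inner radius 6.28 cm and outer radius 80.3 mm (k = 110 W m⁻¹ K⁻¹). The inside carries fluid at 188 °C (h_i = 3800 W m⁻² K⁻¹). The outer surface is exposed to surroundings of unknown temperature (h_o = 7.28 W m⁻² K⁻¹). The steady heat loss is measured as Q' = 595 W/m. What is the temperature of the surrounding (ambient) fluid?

Series resistances:
  R'_conv,in = 1/(2πr h) = 1/(2π·0.0628·3800) = 6.669×10^-4 m·K/W
  R'_brass = ln(0.0803/0.0628)/(2πk) = 0.2458/(2π·110) = 3.557×10^-4 m·K/W
  R'_conv,out = 1/(2πr h) = 1/(2π·0.0803·7.28) = 0.2723 m·K/W
ΣR = 0.2733 m·K/W
ΔT = Q'·ΣR = 595 × 0.2733 = 162.6 K
Heat flows outward, so T_out = T_in − ΔT = 188 − 162.6 = 25.4 °C

T_out = 25.4 °C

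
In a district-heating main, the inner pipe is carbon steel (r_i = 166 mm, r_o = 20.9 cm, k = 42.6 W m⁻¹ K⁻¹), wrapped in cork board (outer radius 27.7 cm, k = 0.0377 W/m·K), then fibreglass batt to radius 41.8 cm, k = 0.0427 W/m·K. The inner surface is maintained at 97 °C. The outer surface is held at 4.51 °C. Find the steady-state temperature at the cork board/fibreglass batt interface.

T = 56.6 °C

Resistance network (inner→outer):
  R'_carbon steel = ln(0.209/0.166)/(2πk) = 0.2303/(2π·42.6) = 8.606×10^-4 m·K/W
  R'_cork board = ln(0.277/0.209)/(2πk) = 0.2817/(2π·0.0377) = 1.189 m·K/W
  R'_fibreglass batt = ln(0.418/0.277)/(2πk) = 0.4115/(2π·0.0427) = 1.534 m·K/W
ΣR = 8.606×10^-4 + 1.189 + 1.534 = 2.724 m·K/W
Q' = ΔT/ΣR = (97 °C − 4.51 °C)/2.724 = 33.95 W/m
From the inner boundary to the cork board/fibreglass batt interface, ΣR_partial = 1.190 m·K/W.
T_interface = T_in − Q'·ΣR_partial = 97 °C − (33.95)(1.190) = 56.6 °C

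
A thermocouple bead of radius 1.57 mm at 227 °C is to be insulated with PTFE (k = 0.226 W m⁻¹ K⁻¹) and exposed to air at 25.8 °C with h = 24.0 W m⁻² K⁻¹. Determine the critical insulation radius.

For a sphere, r_cr = 2k_ins/h = 2·0.226/24.0 = 0.0188 m = 1.88 cm

r_cr = 1.88 cm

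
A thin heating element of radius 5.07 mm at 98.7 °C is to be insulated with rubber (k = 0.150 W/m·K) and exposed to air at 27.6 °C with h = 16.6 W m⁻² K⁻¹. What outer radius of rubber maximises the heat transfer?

r_cr = 0.904 cm

For a cylinder, r_cr = k_ins/h = 0.150/16.6 = 0.00904 m = 0.904 cm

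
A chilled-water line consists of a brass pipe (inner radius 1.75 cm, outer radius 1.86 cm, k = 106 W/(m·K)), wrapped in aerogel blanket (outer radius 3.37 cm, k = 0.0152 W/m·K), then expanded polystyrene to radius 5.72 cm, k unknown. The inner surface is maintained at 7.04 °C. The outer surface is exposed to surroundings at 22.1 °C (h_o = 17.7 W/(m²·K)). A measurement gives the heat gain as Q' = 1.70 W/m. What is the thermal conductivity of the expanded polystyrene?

ΣR = ΔT/Q' = |7.04 − 22.1|/1.70 = 8.859 m·K/W
Known resistances:
  R'_brass = ln(0.0186/0.0175)/(2πk) = 0.06096/(2π·106) = 9.153×10^-5 m·K/W
  R'_aerogel blanket = ln(0.0337/0.0186)/(2πk) = 0.5943/(2π·0.0152) = 6.223 m·K/W
  R'_conv,out = 1/(2πr h) = 1/(2π·0.0572·17.7) = 0.1572 m·K/W
R_expanded polystyrene = ΣR − ΣR_known = 8.859 − 6.380 = 2.479 m·K/W
ln(r₂/r₁)/(2πk) = 2.479 ⇒ k = 0.5291/(2π·2.479) = 0.0340 W/m·K

k = 0.0340 W/m·K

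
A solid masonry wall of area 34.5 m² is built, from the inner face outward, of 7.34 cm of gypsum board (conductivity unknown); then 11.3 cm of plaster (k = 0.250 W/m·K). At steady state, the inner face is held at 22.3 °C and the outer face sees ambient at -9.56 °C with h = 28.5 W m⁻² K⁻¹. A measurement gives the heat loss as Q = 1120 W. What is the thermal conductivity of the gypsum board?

k = 0.148 W/m·K

ΣR = ΔT/Q = |22.3 − -9.56|/1120 = 0.02845 K/W
Known resistances:
  R_plaster = L/(kA) = 0.113/(0.250·34.5) = 0.01310 K/W
  R_conv,out = 1/(hA) = 1/(28.5·34.5) = 0.001017 K/W
R_gypsum board = ΣR − ΣR_known = 0.02845 − 0.01412 = 0.01433 K/W
L/(kA) = 0.01433 ⇒ k = 0.0734/(0.01433·34.5) = 0.148 W/m·K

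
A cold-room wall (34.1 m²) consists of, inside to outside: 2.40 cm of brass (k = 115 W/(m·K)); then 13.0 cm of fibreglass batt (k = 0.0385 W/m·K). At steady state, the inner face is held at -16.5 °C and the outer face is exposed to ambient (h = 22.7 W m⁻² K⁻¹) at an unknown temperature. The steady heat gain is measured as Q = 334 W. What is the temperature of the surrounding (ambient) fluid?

Sum the resistances:
  R_brass = L/(kA) = 0.0240/(115·34.1) = 6.120×10^-6 K/W
  R_fibreglass batt = L/(kA) = 0.130/(0.0385·34.1) = 0.09902 K/W
  R_conv,out = 1/(hA) = 1/(22.7·34.1) = 0.001292 K/W
ΣR = 0.1003 K/W
ΔT = Q·ΣR = 334 × 0.1003 = 33.50 K
Heat flows inward, so T_out = T_in + ΔT = -16.5 + 33.50 = 17.0 °C

T_out = 17.0 °C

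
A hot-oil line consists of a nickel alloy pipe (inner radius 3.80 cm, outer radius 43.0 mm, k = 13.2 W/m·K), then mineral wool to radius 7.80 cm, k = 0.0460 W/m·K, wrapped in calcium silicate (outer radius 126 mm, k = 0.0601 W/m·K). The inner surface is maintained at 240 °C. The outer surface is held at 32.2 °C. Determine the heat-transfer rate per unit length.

Q' = 62.4 W/m

Resistance network (inner→outer):
  R'_nickel alloy = ln(0.0430/0.0380)/(2πk) = 0.1236/(2π·13.2) = 0.001490 m·K/W
  R'_mineral wool = ln(0.0780/0.0430)/(2πk) = 0.5955/(2π·0.0460) = 2.060 m·K/W
  R'_calcium silicate = ln(0.126/0.0780)/(2πk) = 0.4796/(2π·0.0601) = 1.270 m·K/W
ΣR = 0.001490 + 2.060 + 1.270 = 3.331 m·K/W
Q' = ΔT/ΣR = (240 °C − 32.2 °C)/3.331 = 62.4 W/m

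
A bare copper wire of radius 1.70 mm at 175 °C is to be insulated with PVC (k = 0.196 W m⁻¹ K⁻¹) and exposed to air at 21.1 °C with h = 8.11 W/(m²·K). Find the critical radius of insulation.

For a cylinder, r_cr = k_ins/h = 0.196/8.11 = 0.0242 m = 2.42 cm

r_cr = 2.42 cm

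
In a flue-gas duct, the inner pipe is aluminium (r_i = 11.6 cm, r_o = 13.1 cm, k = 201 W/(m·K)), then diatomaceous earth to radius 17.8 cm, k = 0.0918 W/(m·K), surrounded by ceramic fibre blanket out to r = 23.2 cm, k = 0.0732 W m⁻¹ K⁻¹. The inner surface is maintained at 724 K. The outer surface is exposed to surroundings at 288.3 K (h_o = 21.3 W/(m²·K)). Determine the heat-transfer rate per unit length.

Q' = 382 W/m

Treat each layer as a resistance in series:
  R'_aluminium = ln(0.131/0.116)/(2πk) = 0.1216/(2π·201) = 9.629×10^-5 m·K/W
  R'_diatomaceous earth = ln(0.178/0.131)/(2πk) = 0.3066/(2π·0.0918) = 0.5315 m·K/W
  R'_ceramic fibre blanket = ln(0.232/0.178)/(2πk) = 0.2650/(2π·0.0732) = 0.5761 m·K/W
  R'_conv,out = 1/(2πr h) = 1/(2π·0.232·21.3) = 0.03221 m·K/W
ΣR = 9.629×10^-5 + 0.5315 + 0.5761 + 0.03221 = 1.140 m·K/W
Q' = ΔT/ΣR = (724 K − 288.3 K)/1.140 = 382 W/m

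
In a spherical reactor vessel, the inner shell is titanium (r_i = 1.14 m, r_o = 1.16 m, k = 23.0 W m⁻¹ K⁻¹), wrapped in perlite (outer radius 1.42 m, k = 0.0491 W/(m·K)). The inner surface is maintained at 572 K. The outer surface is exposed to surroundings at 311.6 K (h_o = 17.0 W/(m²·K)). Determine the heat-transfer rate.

Resistance network (inner→outer):
  R_titanium = (1/1.14 − 1/1.16)/(4πk) = 0.01512/(4π·23.0) = 5.233×10^-5 K/W
  R_perlite = (1/1.16 − 1/1.42)/(4πk) = 0.1578/(4π·0.0491) = 0.2558 K/W
  R_conv,out = 1/(4πr²h) = 1/(4π·1.42²·17.0) = 0.002321 K/W
ΣR = 5.233×10^-5 + 0.2558 + 0.002321 = 0.2582 K/W
Q = ΔT/ΣR = (572 K − 311.6 K)/0.2582 = 1010 W

Q = 1010 W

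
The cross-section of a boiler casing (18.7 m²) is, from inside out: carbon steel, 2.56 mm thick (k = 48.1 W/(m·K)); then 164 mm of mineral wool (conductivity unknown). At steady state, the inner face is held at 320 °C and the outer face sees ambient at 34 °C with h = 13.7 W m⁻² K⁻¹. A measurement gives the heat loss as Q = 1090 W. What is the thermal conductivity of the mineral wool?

k = 0.0339 W/m·K

ΣR = ΔT/Q = |320 − 34|/1090 = 0.2624 K/W
Known resistances:
  R_carbon steel = L/(kA) = 0.00256/(48.1·18.7) = 2.846×10^-6 K/W
  R_conv,out = 1/(hA) = 1/(13.7·18.7) = 0.003903 K/W
R_mineral wool = ΣR − ΣR_known = 0.2624 − 0.003906 = 0.2585 K/W
L/(kA) = 0.2585 ⇒ k = 0.164/(0.2585·18.7) = 0.0339 W/m·K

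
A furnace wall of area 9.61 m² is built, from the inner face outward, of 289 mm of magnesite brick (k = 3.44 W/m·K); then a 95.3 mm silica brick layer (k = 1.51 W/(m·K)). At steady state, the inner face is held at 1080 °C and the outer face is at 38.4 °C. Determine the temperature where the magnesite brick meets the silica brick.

T = 485 °C

Resistance network (inner→outer):
  R_magnesite brick = L/(kA) = 0.289/(3.44·9.61) = 0.008742 K/W
  R_silica brick = L/(kA) = 0.0953/(1.51·9.61) = 0.006567 K/W
ΣR = 0.008742 + 0.006567 = 0.01531 K/W
Q = ΔT/ΣR = (1080 °C − 38.4 °C)/0.01531 = 68030 W
From the inner boundary to the magnesite brick/silica brick interface, ΣR_partial = 0.008742 K/W.
T_interface = T_in − Q·ΣR_partial = 1080 °C − (68030)(0.008742) = 485 °C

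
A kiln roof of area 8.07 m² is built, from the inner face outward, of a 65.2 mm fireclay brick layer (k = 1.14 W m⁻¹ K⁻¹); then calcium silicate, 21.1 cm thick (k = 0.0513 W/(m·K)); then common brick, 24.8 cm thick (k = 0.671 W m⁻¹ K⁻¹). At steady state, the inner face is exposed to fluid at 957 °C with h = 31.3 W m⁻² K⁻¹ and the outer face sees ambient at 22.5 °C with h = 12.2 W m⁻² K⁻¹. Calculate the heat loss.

Series thermal resistances, inner to outer:
  R_conv,in = 1/(hA) = 1/(31.3·8.07) = 0.003959 K/W
  R_fireclay brick = L/(kA) = 0.0652/(1.14·8.07) = 0.007087 K/W
  R_calcium silicate = L/(kA) = 0.211/(0.0513·8.07) = 0.5097 K/W
  R_common brick = L/(kA) = 0.248/(0.671·8.07) = 0.04580 K/W
  R_conv,out = 1/(hA) = 1/(12.2·8.07) = 0.01016 K/W
ΣR = 0.003959 + 0.007087 + 0.5097 + 0.04580 + 0.01016 = 0.5767 K/W
Q = ΔT/ΣR = (957 °C − 22.5 °C)/0.5767 = 1620 W

Q = 1620 W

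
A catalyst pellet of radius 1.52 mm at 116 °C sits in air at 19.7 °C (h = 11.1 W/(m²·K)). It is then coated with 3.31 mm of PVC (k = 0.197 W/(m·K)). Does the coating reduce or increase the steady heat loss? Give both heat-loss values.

increases: 0.0310 → 0.197 W

Critical radius for a sphere: r_cr = 2k/h = 0.0355 m = 3.55 cm.
Outer radius after coating: r₂ = 0.00152 + 0.00331 = 0.00483 m.
Since r₁ < r_cr and r₂ ≤ r_cr, the coating moves toward the maximum at r_cr — heat loss rises.
Bare: R = 1/(4πr₁²h) = 3103 K/W; Q = 96.3/3103 = 0.0310 W.
Coated: R = R_cond + R_conv = 489.4 K/W; Q = 96.3/489.4 = 0.197 W.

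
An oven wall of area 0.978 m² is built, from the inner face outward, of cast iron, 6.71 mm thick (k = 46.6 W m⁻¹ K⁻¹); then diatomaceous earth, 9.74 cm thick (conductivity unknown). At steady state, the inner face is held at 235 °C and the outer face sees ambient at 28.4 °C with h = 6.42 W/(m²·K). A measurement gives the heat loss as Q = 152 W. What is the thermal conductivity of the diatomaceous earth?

ΣR = ΔT/Q = |235 − 28.4|/152 = 1.359 K/W
Known resistances:
  R_cast iron = L/(kA) = 0.00671/(46.6·0.978) = 1.472×10^-4 K/W
  R_conv,out = 1/(hA) = 1/(6.42·0.978) = 0.1593 K/W
R_diatomaceous earth = ΣR − ΣR_known = 1.359 − 0.1594 = 1.200 K/W
L/(kA) = 1.200 ⇒ k = 0.0974/(1.200·0.978) = 0.0830 W/m·K

k = 0.0830 W/m·K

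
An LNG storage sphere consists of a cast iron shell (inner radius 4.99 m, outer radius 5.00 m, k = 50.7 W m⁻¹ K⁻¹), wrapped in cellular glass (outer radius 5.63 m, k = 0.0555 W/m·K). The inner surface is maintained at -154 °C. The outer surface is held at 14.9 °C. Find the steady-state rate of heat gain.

Q = 5.26 kW

Resistance network (inner→outer):
  R_cast iron = (1/4.99 − 1/5.00)/(4πk) = 4.008×10^-4/(4π·50.7) = 6.291×10^-7 K/W
  R_cellular glass = (1/5.00 − 1/5.63)/(4πk) = 0.02238/(4π·0.0555) = 0.03209 K/W
ΣR = 6.291×10^-7 + 0.03209 = 0.03209 K/W
Q = ΔT/ΣR = (-154 °C − 14.9 °C)/0.03209 = -5260 W
(Negative Q ⇒ heat flows inward; heat gain = 5260 W.)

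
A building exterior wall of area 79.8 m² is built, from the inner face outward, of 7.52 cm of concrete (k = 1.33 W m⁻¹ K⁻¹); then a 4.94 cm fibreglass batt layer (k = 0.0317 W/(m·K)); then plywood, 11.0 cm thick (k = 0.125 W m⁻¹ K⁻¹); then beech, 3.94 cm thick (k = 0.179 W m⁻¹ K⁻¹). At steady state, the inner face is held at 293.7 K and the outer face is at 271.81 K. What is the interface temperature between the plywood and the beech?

Series thermal resistances, inner to outer:
  R_concrete = L/(kA) = 0.0752/(1.33·79.8) = 7.085×10^-4 K/W
  R_fibreglass batt = L/(kA) = 0.0494/(0.0317·79.8) = 0.01953 K/W
  R_plywood = L/(kA) = 0.110/(0.125·79.8) = 0.01103 K/W
  R_beech = L/(kA) = 0.0394/(0.179·79.8) = 0.002758 K/W
ΣR = 7.085×10^-4 + 0.01953 + 0.01103 + 0.002758 = 0.03403 K/W
Q = ΔT/ΣR = (293.7 K − 271.81 K)/0.03403 = 643.3 W
From the inner boundary to the plywood/beech interface, ΣR_partial = 0.03127 K/W.
T_interface = T_in − Q·ΣR_partial = 293.7 K − (643.3)(0.03127) = 273.58 K

T = 273.58 K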